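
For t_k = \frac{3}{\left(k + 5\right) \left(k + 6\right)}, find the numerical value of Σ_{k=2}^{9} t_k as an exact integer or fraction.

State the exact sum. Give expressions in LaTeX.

t_(k+1)/t_k = (k + 5)/(k + 7).
A = k + 5, B = k + 7, C = 1.
Key eq: (k + 5)·f(k+1) = (k + 6)·f(k) + (1).
From deg A=1, deg B=1, deg C=0: d=1.
Solving with deg f ≤ 1: f(k) = k/5.
Certificate R = B(k−1)f/C = k*(k + 6)/5 gives s_k = 3*k/(5*(k + 5)).
s_(k+1) − s_k = 3/(k**2 + 11*k + 30) = t_k.
Sum = s_(10) − s_(2); s_(10) = 2/5, s_(2) = 6/35 ⇒ 8/35.

Σ = 8/35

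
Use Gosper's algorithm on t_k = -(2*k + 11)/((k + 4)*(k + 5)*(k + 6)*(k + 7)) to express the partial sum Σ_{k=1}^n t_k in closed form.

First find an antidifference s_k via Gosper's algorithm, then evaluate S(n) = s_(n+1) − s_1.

The ratio is (k + 4)*(2*k + 13)/((k + 8)*(2*k + 11)).
So A=k + 4 and B=k + 8, with C=k + 11/2.
Set up (k + 4)·f(k+1) − (k + 7)·f(k) − (k + 11/2) = 0.
From deg A=1, deg B=1, deg C=1: d=3.
Solving with deg f ≤ 3: f(k) = k*(k + 5)*(k + 10)/48.
Certificate R = B(k−1)f/C = k*(k + 5)*(k + 7)*(k + 10)/(24*(2*k + 11)) gives s_k = k*(-k - 10)/(24*(k**2 + 10*k + 24)).
Δs = (-2*k - 11)/(k**4 + 22*k**3 + 179*k**2 + 638*k + 840), as required.
Σ_(k=1)^n t_k = s_(n+1) − s_(1) = ((-n**2 - 12*n - 11)/(24*(n**2 + 12*n + 35))) − (-11/840), i.e. n*(-n - 12)/(35*(n**2 + 12*n + 35)).

S(n) = n*(-n - 12)/(35*(n**2 + 12*n + 35))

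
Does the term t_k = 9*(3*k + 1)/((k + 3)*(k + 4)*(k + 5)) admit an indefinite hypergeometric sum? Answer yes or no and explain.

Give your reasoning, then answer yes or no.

Yes. s_k = 3*k*(5*k - 1)/(4*(k + 3)*(k + 4)).

t_(k+1)/t_k = (k + 3)*(3*k + 4)/((k + 6)*(3*k + 1)).
Factor: A=k + 3; B=k + 6; C=k + 1/3.
Set up (k + 3)·f(k+1) − (k + 5)·f(k) − (k + 1/3) = 0.
d = 2 from the (1,1,1) case.
Coefficient equations give f(k) = k*(5*k - 1)/36.
Then R = B(k−1)f/C = k*(k + 5)*(5*k - 1)/(12*(3*k + 1)), so s_k = R(k)·t_k = 3*k*(5*k - 1)/(4*(k + 3)*(k + 4)).
Δs = 9*(3*k + 1)/(k**3 + 12*k**2 + 47*k + 60), as required.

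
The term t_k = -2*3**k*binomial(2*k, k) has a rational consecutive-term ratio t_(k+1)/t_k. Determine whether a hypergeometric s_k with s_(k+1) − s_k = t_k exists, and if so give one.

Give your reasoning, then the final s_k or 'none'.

none (Gosper's algorithm certifies no s_k)

Compute t_(k+1)/t_k: get 6*(2*k + 1)/(k + 1).
Normal form (A,B,C) = (12*k + 6, k + 1, 1).
Need (12*k + 6)·f(k+1) − (k)·f(k) = 1.
From deg A=1, deg B=1, deg C=0: d=-1.
Negative degree bound (-1): no f exists, t_k not Gosper-summable.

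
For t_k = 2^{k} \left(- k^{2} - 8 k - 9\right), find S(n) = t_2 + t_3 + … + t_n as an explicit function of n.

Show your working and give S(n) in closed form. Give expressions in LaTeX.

t_(k+1)/t_k = 2*(k**2 + 10*k + 18)/(k**2 + 8*k + 9).
So A=2 and B=1, with C=k**2 + 8*k + 9.
Key eq: (2)·f(k+1) = (1)·f(k) + (k**2 + 8*k + 9).
deg f ≤ 2 (via 0,0,2).
Match coefficients ⇒ f(k) = k**2 + 4*k - 1.
Certificate R = B(k−1)f/C = (k**2 + 4*k - 1)/(k**2 + 8*k + 9) gives s_k = 2**k*(-k**2 - 4*k + 1).
s_(k+1) − s_k = 2**k*(-k**2 - 8*k - 9) = t_k.
Telescope: S(n) = s_(n+1) − s_(2) = 2**(n + 1)*(-n**2 - 6*n - 4) − (-44) = -2*2**n*n**2 - 12*2**n*n - 8*2**n + 44.

S(n) = - 2 \cdot 2^{n} n^{2} - 12 \cdot 2^{n} n - 8 \cdot 2^{n} + 44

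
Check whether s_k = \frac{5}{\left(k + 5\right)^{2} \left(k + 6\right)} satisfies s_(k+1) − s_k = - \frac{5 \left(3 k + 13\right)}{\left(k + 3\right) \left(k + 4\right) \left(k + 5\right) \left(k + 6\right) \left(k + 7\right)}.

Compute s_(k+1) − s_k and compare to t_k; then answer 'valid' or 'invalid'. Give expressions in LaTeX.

s_(k+1) = 5/((k + 6)**2*(k + 7))
s_(k+1) − s_k = 5*((k + 5)**2 - (k + 6)*(k + 7))/((k + 5)**2*(k + 6)**2*(k + 7))
(s_(k+1) − s_k) − t_k = 10*(4*k**2 + 39*k + 93)/(k**7 + 36*k**6 + 550*k**5 + 4620*k**4 + 23029*k**3 + 68064*k**2 + 110340*k + 75600)

Invalid: residual \frac{10 \left(4 k^{2} + 39 k + 93\right)}{k^{7} + 36 k^{6} + 550 k^{5} + 4620 k^{4} + 23029 k^{3} + 68064 k^{2} + 110340 k + 75600} ≠ 0.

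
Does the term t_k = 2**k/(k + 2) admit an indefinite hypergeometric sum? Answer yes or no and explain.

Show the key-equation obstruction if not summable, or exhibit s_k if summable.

No; the degree bound rules out any f.

The ratio is 2*(k + 2)/(k + 3).
A = 2*k + 4, B = k + 3, C = 1.
f must satisfy (2*k + 4)·f(k+1) − (k + 2)·f(k) = 1.
deg f ≤ -1 (via 1,1,0).
Negative degree bound (-1): no f exists, t_k not Gosper-summable.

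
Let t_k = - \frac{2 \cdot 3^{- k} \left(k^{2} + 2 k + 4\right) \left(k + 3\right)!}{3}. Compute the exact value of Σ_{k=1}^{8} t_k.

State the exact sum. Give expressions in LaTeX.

Σ = -3942256/9

t_(k+1)/t_k = (k + 4)*(2*k + (k + 1)**2 + 6)/(3*(k**2 + 2*k + 4)).
A = k/3 + 4/3, B = 1, C = k**2 + 2*k + 4.
Key eq: (k/3 + 4/3)·f(k+1) = (1)·f(k) + (k**2 + 2*k + 4).
deg f ≤ 1 (via 1,0,2).
Solving with deg f ≤ 1: f(k) = 3*k.
Then R = B(k−1)f/C = 3*k/(k**2 + 2*k + 4), so s_k = R(k)·t_k = -2*k*factorial(k + 3)/3**k.
Verify: -2*(k**2 + 2*k + 4)*factorial(k + 3)/(3*3**k) matches t_k.
Sum = s_(9) − s_(1); s_(9) = -3942400/9, s_(1) = -16 ⇒ -3942256/9.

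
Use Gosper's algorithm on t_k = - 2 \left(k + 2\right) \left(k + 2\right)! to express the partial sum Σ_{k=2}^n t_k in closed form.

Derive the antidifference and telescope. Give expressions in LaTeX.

Step 1: r(k) = (k + 3)**2/(k + 2).
A = k + 3, B = 1, C = k + 2.
Solve (k + 3)·f(k+1) − (1)·f(k) = k + 2.
d = 0 from the (1,0,1) case.
Coefficient equations give f(k) = 1.
So s_k = (B(k−1)f/C)·t_k = (1/(k + 2))·t_k = -2*factorial(k + 2).
Verify: -2*(k + 2)*factorial(k + 2) matches t_k.
Σ_(k=2)^n t_k = s_(n+1) − s_(2) = (-2*factorial(n + 3)) − (-48), i.e. 48 - 2*factorial(n + 3).

S(n) = 48 - 2 \left(n + 3\right)!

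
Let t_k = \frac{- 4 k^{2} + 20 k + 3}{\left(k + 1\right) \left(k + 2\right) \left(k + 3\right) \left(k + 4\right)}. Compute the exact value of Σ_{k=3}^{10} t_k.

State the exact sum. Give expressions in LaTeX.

Σ = 17/1820

Step 1: r(k) = (4*k**3 - 8*k**2 - 31*k - 19)/(4*k**3 - 103*k - 15).
Normal form (A,B,C) = (k + 1, k + 5, k**2 - 5*k - 3/4).
Solve (k + 1)·f(k+1) − (k + 4)·f(k) = k**2 - 5*k - 3/4.
Degrees (1,1,2) ⇒ d ≤ 3.
A polynomial solution: f(k) = -k*(k**2 + 30*k - 13)/24.
Certificate R = B(k−1)f/C = -k*(k + 4)*(k**2 + 30*k - 13)/(6*(4*k**2 - 20*k - 3)) gives s_k = k*(k**2 + 30*k - 13)/(6*(k + 1)*(k + 2)*(k + 3)).
s_(k+1) − s_k = (-4*k**2 + 20*k + 3)/(k**4 + 10*k**3 + 35*k**2 + 50*k + 24) = t_k.
Evaluate s at k=11 and k=3: 803/2184 and 43/120; difference 17/1820.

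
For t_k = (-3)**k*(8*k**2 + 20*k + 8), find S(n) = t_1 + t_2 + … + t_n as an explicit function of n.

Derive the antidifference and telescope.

S(n) = 6*(-3)**n*n**2 + 18*(-3)**n*n + 9*(-3)**n - 9

Ratio r(k) = 3*(-2*k**2 - 9*k - 9)/(2*k**2 + 5*k + 2).
Gosper form: A/B · C(k+1)/C(k) with A=-3, B=1, C=k**2 + 5*k/2 + 1.
Need (-3)·f(k+1) − (1)·f(k) = k**2 + 5*k/2 + 1.
d = 2 from the (0,0,2) case.
Solving with deg f ≤ 2: f(k) = -(2*k**2 + 2*k - 1)/8.
Certificate R = B(k−1)f/C = -(2*k**2 + 2*k - 1)/(4*(k + 2)*(2*k + 1)) gives s_k = (-3)**k*(-2*k**2 - 2*k + 1).
s_(k+1) − s_k = (-3)**k*(8*k**2 + 20*k + 8) = t_k.
Σ_(k=1)^n t_k = s_(n+1) − s_(1) = (3*(-3)**n*(2*n**2 + 6*n + 3)) − (9), i.e. 6*(-3)**n*n**2 + 18*(-3)**n*n + 9*(-3)**n - 9.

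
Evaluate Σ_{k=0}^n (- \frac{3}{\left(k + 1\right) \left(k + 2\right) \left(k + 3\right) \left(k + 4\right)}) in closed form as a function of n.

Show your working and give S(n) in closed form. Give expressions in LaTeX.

The ratio is (k + 1)/(k + 5).
So A=k + 1 and B=k + 5, with C=1.
Solve (k + 1)·f(k+1) − (k + 4)·f(k) = 1.
d = 3 from the (1,1,0) case.
Solve for f: f(k) = k*(k**2 + 6*k + 11)/18 (degree 3 ≤ 3).
Certificate R = B(k−1)f/C = k*(k + 4)*(k**2 + 6*k + 11)/18 gives s_k = k*(-k**2 - 6*k - 11)/(6*(k + 1)*(k + 2)*(k + 3)).
Check: Δs_k = -3/(k**4 + 10*k**3 + 35*k**2 + 50*k + 24). ✓
Telescope: S(n) = s_(n+1) − s_(0) = (-n**3 - 9*n**2 - 26*n - 18)/(6*(n**3 + 9*n**2 + 26*n + 24)) − (0) = (-n**3 - 9*n**2 - 26*n - 18)/(6*(n**3 + 9*n**2 + 26*n + 24)).

S(n) = \frac{- n^{3} - 9 n^{2} - 26 n - 18}{6 \left(n^{3} + 9 n^{2} + 26 n + 24\right)}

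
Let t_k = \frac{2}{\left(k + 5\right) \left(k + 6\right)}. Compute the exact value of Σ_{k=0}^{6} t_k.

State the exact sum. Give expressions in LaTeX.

Compute t_(k+1)/t_k: get (k + 5)/(k + 7).
Normal form (A,B,C) = (k + 5, k + 7, 1).
Solve (k + 5)·f(k+1) − (k + 6)·f(k) = 1.
d = 1 from the (1,1,0) case.
Coefficient equations give f(k) = k/5.
So s_k = (B(k−1)f/C)·t_k = (k*(k + 6)/5)·t_k = 2*k/(5*(k + 5)).
Δs = 2/(k**2 + 11*k + 30), as required.
Evaluate s at k=7 and k=0: 7/30 and 0; difference 7/30.

Σ = 7/30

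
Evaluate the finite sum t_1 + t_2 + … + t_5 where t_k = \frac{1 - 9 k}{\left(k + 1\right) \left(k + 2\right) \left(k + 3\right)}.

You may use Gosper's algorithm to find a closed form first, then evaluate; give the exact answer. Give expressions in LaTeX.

t_(k+1)/t_k = (k + 1)*(9*k + 8)/((k + 4)*(9*k - 1)).
Normal form (A,B,C) = (k + 1, k + 4, k - 1/9).
Key eq: (k + 1)·f(k+1) = (k + 3)·f(k) + (k - 1/9).
Bound: deg f ≤ 2.
Solve for f: f(k) = k*(2*k - 3)/9 (degree 2 ≤ 2).
R(k) = B(k−1)·f(k)/C(k) = k*(k + 3)*(2*k - 3)/(9*k - 1); s_k = R·t_k = k*(3 - 2*k)/((k + 1)*(k + 2)).
Δs = (1 - 9*k)/(k**3 + 6*k**2 + 11*k + 6), as required.
Sum = s_(6) − s_(1); s_(6) = -27/28, s_(1) = 1/6 ⇒ -95/84.

Σ = -95/84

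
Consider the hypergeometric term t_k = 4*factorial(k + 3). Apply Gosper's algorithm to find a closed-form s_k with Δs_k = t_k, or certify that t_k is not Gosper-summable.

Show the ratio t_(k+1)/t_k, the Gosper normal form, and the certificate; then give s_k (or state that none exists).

none (Gosper's algorithm certifies no s_k)

r(k) = k + 4 after simplifying.
Gosper form: A/B · C(k+1)/C(k) with A=k + 4, B=1, C=1.
Key eq: (k + 4)·f(k+1) = (1)·f(k) + (1).
Degrees (1,0,0) ⇒ d ≤ -1.
Bound -1 < 0, so the key equation has no polynomial solution.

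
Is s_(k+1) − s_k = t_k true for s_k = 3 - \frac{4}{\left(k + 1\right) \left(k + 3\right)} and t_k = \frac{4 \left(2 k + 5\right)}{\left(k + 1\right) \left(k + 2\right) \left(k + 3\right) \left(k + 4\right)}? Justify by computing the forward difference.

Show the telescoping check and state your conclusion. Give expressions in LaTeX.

s_(k+1) = 3 - 4/((k + 2)*(k + 4))
s_(k+1) − s_k = 4*(2*k + 5)/(k**4 + 10*k**3 + 35*k**2 + 50*k + 24)
(s_(k+1) − s_k) − t_k = 0

valid (s_(k+1) − s_k reduces to t_k)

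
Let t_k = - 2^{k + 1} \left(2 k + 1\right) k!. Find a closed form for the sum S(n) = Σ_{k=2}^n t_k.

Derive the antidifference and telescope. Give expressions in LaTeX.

S(n) = - 4 \cdot 2^{n} \left(n + 1\right)! + 16

Ratio r(k) = 2*(k + 1)*(2*k + 3)/(2*k + 1).
So A=2*k + 2 and B=1, with C=k + 1/2.
Solve (2*k + 2)·f(k+1) − (1)·f(k) = k + 1/2.
From deg A=1, deg B=0, deg C=1: d=0.
Coefficient equations give f(k) = 1/2.
Certificate R = B(k−1)f/C = 1/(2*k + 1) gives s_k = -2**(k + 1)*factorial(k).
Check: Δs_k = -2**(k + 1)*(2*k + 1)*factorial(k). ✓
s_(n+1) = -2**(n + 2)*factorial(n + 1) and s_(2) = -16, so S(n) = -4*2**n*factorial(n + 1) + 16.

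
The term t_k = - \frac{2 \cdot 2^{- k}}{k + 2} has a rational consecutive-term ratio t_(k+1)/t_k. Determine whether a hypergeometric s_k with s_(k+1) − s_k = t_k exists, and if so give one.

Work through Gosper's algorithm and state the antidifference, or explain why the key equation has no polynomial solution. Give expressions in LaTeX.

none (Gosper's algorithm certifies no s_k)

Step 1: r(k) = (k + 2)/(2*(k + 3)).
So A=k/2 + 1 and B=k + 3, with C=1.
f must satisfy (k/2 + 1)·f(k+1) − (k + 2)·f(k) = 1.
From deg A=1, deg B=1, deg C=0: d=-1.
d = -1 < 0 ⇒ no nonzero polynomial f; not summable.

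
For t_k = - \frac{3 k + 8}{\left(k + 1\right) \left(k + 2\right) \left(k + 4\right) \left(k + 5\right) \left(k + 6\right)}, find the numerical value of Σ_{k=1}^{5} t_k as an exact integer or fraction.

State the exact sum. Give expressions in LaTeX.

t_(k+1)/t_k = (k + 1)*(k + 4)*(3*k + 11)/((k + 3)*(k + 7)*(3*k + 8)).
Normal form (A,B,C) = (k + 1, k + 7, k**2 + 17*k/3 + 8).
Solve (k + 1)·f(k+1) − (k + 6)·f(k) = k**2 + 17*k/3 + 8.
From deg A=1, deg B=1, deg C=2: d=5.
Solve for f: f(k) = k*(k + 2)*(k + 3)*(k**2 + 10*k + 29)/60 (degree 5 ≤ 5).
R(k) = B(k−1)·f(k)/C(k) = k*(k + 2)*(k + 6)*(k**2 + 10*k + 29)/(20*(3*k + 8)); s_k = R·t_k = k*(-k**2 - 10*k - 29)/(20*(k**3 + 10*k**2 + 29*k + 20)).
Verify: (-3*k - 8)/(k**5 + 18*k**4 + 121*k**3 + 372*k**2 + 508*k + 240) matches t_k.
Evaluate s at k=6 and k=1: -15/308 and -1/30; difference -71/4620.

Σ = -71/4620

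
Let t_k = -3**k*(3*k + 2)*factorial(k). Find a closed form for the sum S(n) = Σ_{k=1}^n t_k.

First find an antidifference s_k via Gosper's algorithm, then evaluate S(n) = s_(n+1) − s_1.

S(n) = -3*3**n*factorial(n + 1) + 3

t_(k+1)/t_k = 3*(k + 1)*(3*k + 5)/(3*k + 2).
Take A(k)=3*k + 3, B(k)=1, C(k)=k + 2/3.
Set up (3*k + 3)·f(k+1) − (1)·f(k) − (k + 2/3) = 0.
d = 0 from the (1,0,1) case.
Coefficient equations give f(k) = 1/3.
Get s_k = R·t_k = -3**k*factorial(k) with R(k) = B(k−1)f(k)/C(k) = 1/(3*k + 2).
s_(k+1) − s_k = -3**k*(3*k + 2)*factorial(k) = t_k.
Σ_(k=1)^n t_k = s_(n+1) − s_(1) = (-3**(n + 1)*factorial(n + 1)) − (-3), i.e. -3*3**n*factorial(n + 1) + 3.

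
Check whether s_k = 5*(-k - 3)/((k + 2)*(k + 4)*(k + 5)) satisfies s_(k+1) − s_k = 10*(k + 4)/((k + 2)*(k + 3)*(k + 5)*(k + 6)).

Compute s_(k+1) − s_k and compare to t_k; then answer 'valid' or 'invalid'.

Invalid: residual 5*(-3*k - 10)/(k**5 + 20*k**4 + 155*k**3 + 580*k**2 + 1044*k + 720) ≠ 0.

s_(k+1) = 5*(-k - 4)/((k + 3)*(k + 5)*(k + 6))
s_(k+1) − s_k = 5*(2*k**2 + 13*k + 22)/(k**5 + 20*k**4 + 155*k**3 + 580*k**2 + 1044*k + 720)
(s_(k+1) − s_k) − t_k = 5*(-3*k - 10)/(k**5 + 20*k**4 + 155*k**3 + 580*k**2 + 1044*k + 720)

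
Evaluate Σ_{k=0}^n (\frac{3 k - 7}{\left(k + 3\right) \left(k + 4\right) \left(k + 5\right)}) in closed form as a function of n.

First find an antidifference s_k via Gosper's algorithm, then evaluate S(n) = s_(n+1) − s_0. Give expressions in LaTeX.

S(n) = \frac{n^{2} - 27 n - 28}{12 \left(n^{2} + 9 n + 20\right)}

Compute t_(k+1)/t_k: get (k + 3)*(3*k - 4)/((k + 6)*(3*k - 7)).
Take A(k)=k + 3, B(k)=k + 6, C(k)=k - 7/3.
Set up (k + 3)·f(k+1) − (k + 5)·f(k) − (k - 7/3) = 0.
d = 2 from the (1,1,1) case.
Match coefficients ⇒ f(k) = k*(k - 29)/36.
Then R = B(k−1)f/C = k*(k - 29)*(k + 5)/(12*(3*k - 7)), so s_k = R(k)·t_k = k*(k - 29)/(12*(k + 3)*(k + 4)).
Verify: (3*k - 7)/(k**3 + 12*k**2 + 47*k + 60) matches t_k.
Σ_(k=0)^n t_k = s_(n+1) − s_(0) = ((n**2 - 27*n - 28)/(12*(n**2 + 9*n + 20))) − (0), i.e. (n**2 - 27*n - 28)/(12*(n**2 + 9*n + 20)).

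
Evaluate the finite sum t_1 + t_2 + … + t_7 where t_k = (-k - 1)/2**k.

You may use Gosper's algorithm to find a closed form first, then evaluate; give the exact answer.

Σ = -187/64

Step 1: r(k) = (k + 2)/(2*(k + 1)).
Normal form (A,B,C) = (1/2, 1, k + 1).
Key eq: (1/2)·f(k+1) = (1)·f(k) + (k + 1).
d = 1 from the (0,0,1) case.
A polynomial solution: f(k) = -2*(k + 2).
Certificate R = B(k−1)f/C = -2*(k + 2)/(k + 1) gives s_k = 2**(1 - k)*(k + 2).
s_(k+1) − s_k = (-k - 1)/2**k = t_k.
Σ_(k=1)^(7) t_k = s_(8) − s_(1) = 5/64 − (3) = -187/64.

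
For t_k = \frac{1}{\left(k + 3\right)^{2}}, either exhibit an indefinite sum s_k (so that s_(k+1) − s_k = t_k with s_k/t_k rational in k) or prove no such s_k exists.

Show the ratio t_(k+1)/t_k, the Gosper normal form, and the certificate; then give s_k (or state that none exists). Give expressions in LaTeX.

no hypergeometric antidifference exists

r(k) = (k + 3)**2/(k + 4)**2 after simplifying.
So A=k**2 + 6*k + 9 and B=k**2 + 8*k + 16, with C=1.
Key eq: (k**2 + 6*k + 9)·f(k+1) = (k**2 + 6*k + 9)·f(k) + (1).
Bound: deg f ≤ 0.
f = c0 ⇒ A·f(k+1) − B(k−1)·f(k) − C = -1. The system {-1 = 0} is inconsistent; no antidifference.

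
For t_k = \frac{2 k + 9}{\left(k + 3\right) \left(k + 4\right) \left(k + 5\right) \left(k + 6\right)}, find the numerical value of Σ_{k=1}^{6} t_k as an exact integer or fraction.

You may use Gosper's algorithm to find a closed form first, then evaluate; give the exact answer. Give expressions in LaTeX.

Σ = 1/30

t_(k+1)/t_k = (k + 3)*(2*k + 11)/((k + 7)*(2*k + 9)).
A = k + 3, B = k + 7, C = k + 9/2.
f must satisfy (k + 3)·f(k+1) − (k + 6)·f(k) = k + 9/2.
Degrees (1,1,1) ⇒ d ≤ 3.
A polynomial solution: f(k) = k*(k + 4)*(k + 8)/30.
Certificate R = B(k−1)f/C = k*(k + 4)*(k + 6)*(k + 8)/(15*(2*k + 9)) gives s_k = k*(k + 8)/(15*(k**2 + 8*k + 15)).
Δs = (2*k + 9)/(k**4 + 18*k**3 + 119*k**2 + 342*k + 360), as required.
Σ_(k=1)^(6) t_k = s_(7) − s_(1) = 7/120 − (1/40) = 1/30.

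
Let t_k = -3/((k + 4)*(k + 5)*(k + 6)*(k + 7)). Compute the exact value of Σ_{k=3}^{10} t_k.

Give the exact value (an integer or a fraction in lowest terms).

Σ = -149/85680

Compute t_(k+1)/t_k: get (k + 4)/(k + 8).
Normal form (A,B,C) = (k + 4, k + 8, 1).
Set up (k + 4)·f(k+1) − (k + 7)·f(k) − (1) = 0.
Bound: deg f ≤ 3.
A polynomial solution: f(k) = k*(k**2 + 15*k + 74)/360.
R(k) = B(k−1)·f(k)/C(k) = k*(k + 7)*(k**2 + 15*k + 74)/360; s_k = R·t_k = k*(-k**2 - 15*k - 74)/(120*(k + 4)*(k + 5)*(k + 6)).
Check: Δs_k = -3/(k**4 + 22*k**3 + 179*k**2 + 638*k + 840). ✓
Sum = s_(11) − s_(3); s_(11) = -11/1360, s_(3) = -2/315 ⇒ -149/85680.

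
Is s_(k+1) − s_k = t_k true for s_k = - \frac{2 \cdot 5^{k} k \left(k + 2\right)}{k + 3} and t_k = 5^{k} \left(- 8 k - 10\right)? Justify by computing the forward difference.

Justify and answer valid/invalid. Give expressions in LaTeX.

Invalid: residual \frac{5^{k} \left(8 k^{2} + 32 k + 30\right)}{k^{2} + 7 k + 12} ≠ 0.

s_(k+1) = -10*5**k*(k + 1)*(k + 3)/(k + 4)
s_(k+1) − s_k = 5**k*(-8*k**3 - 58*k**2 - 134*k - 90)/(k**2 + 7*k + 12)
(s_(k+1) − s_k) − t_k = 5**k*(8*k**2 + 32*k + 30)/(k**2 + 7*k + 12)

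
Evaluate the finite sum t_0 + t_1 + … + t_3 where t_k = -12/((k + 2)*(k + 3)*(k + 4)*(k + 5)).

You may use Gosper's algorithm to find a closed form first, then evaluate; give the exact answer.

Ratio r(k) = (k + 2)/(k + 6).
Take A(k)=k + 2, B(k)=k + 6, C(k)=1.
f must satisfy (k + 2)·f(k+1) − (k + 5)·f(k) = 1.
From deg A=1, deg B=1, deg C=0: d=3.
Solve for f: f(k) = k*(k**2 + 9*k + 26)/72 (degree 3 ≤ 3).
R(k) = B(k−1)·f(k)/C(k) = k*(k + 5)*(k**2 + 9*k + 26)/72; s_k = R·t_k = k*(-k**2 - 9*k - 26)/(6*(k + 2)*(k + 3)*(k + 4)).
Verify: -12/(k**4 + 14*k**3 + 71*k**2 + 154*k + 120) matches t_k.
Σ_(k=0)^(3) t_k = s_(4) − s_(0) = -13/84 − (0) = -13/84.

Σ = -13/84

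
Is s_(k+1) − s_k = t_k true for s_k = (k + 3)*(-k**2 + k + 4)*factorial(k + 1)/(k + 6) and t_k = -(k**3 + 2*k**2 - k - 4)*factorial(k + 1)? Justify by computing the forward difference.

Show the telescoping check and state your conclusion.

Invalid: residual 3*(k**4 + 8*k**3 + 10*k**2 - 9*k - 20)*factorial(k + 1)/((k + 6)*(k + 7)) ≠ 0.

s_(k+1) = -(k + 4)*(k**2 + k - 4)*factorial(k + 2)/(k + 7)
s_(k+1) − s_k = -(k**5 + 12*k**4 + 43*k**3 + 37*k**2 - 67*k - 108)*factorial(k + 1)/((k + 6)*(k + 7))
(s_(k+1) − s_k) − t_k = 3*(k**4 + 8*k**3 + 10*k**2 - 9*k - 20)*factorial(k + 1)/((k + 6)*(k + 7))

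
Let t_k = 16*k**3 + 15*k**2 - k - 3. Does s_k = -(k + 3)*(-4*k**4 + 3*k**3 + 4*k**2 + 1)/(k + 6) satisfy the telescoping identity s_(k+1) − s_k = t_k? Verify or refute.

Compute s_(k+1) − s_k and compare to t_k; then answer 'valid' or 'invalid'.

s_(k+1) = (4*k**5 + 29*k**4 + 63*k**3 + 43*k**2 - 8*k - 16)/(k + 7)
s_(k+1) − s_k = (16*k**5 + 187*k**4 + 524*k**3 + 335*k**2 - 54*k - 75)/(k**2 + 13*k + 42)
(s_(k+1) − s_k) − t_k = 3*(-12*k**4 - 114*k**3 - 93*k**2 + 9*k + 17)/(k**2 + 13*k + 42)

Invalid: residual 3*(-12*k**4 - 114*k**3 - 93*k**2 + 9*k + 17)/(k**2 + 13*k + 42) ≠ 0.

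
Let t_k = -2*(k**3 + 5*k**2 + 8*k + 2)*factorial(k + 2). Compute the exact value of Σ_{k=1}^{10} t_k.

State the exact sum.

Step 1: r(k) = (k**4 + 11*k**3 + 45*k**2 + 79*k + 48)/(k**3 + 5*k**2 + 8*k + 2).
A = k + 3, B = 1, C = k**3 + 5*k**2 + 8*k + 2.
Key eq: (k + 3)·f(k+1) = (1)·f(k) + (k**3 + 5*k**2 + 8*k + 2).
Bound: deg f ≤ 2.
A polynomial solution: f(k) = (k - 1)*(k + 2).
Certificate R = B(k−1)f/C = (k - 1)*(k + 2)/(k**3 + 5*k**2 + 8*k + 2) gives s_k = -2*(k - 1)*(k + 2)*factorial(k + 2).
Verify: -2*(k**3 + 5*k**2 + 8*k + 2)*factorial(k + 2) matches t_k.
Σ_(k=1)^(10) t_k = s_(11) − s_(1) = -1619025408000 − (0) = -1619025408000.

Σ = -1619025408000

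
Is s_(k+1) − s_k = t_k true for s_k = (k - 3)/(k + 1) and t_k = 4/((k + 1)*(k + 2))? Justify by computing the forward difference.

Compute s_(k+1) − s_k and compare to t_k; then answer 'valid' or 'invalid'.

s_(k+1) = (k - 2)/(k + 2)
s_(k+1) − s_k = 4/(k**2 + 3*k + 2)
(s_(k+1) − s_k) − t_k = 0

valid (s_(k+1) − s_k reduces to t_k)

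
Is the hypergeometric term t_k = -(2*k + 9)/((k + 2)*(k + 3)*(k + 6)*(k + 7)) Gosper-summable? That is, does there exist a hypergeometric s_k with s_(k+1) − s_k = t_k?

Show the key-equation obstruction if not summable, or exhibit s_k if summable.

Yes. s_k = k*(-k - 8)/(12*(k**2 + 8*k + 12)).

The ratio is (k + 2)*(k + 6)*(2*k + 11)/((k + 4)*(k + 8)*(2*k + 9)).
Factor: A=k + 2; B=k + 8; C=k**3 + 27*k**2/2 + 121*k/2 + 90.
Key eq: (k + 2)·f(k+1) = (k + 7)·f(k) + (k**3 + 27*k**2/2 + 121*k/2 + 90).
Bound: deg f ≤ 5.
Solving with deg f ≤ 5: f(k) = k*(k + 3)*(k + 4)*(k + 5)*(k + 8)/24.
R(k) = B(k−1)·f(k)/C(k) = k*(k + 3)*(k + 7)*(k + 8)/(12*(2*k + 9)); s_k = R·t_k = k*(-k - 8)/(12*(k**2 + 8*k + 12)).
s_(k+1) − s_k = (-2*k - 9)/(k**4 + 18*k**3 + 113*k**2 + 288*k + 252) = t_k.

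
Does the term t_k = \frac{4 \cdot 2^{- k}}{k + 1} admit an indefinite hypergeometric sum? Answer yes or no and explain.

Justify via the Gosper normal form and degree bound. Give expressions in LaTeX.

No — negative degree bound, so no certificate f.

r(k) = (k + 1)/(2*(k + 2)) after simplifying.
Take A(k)=k/2 + 1/2, B(k)=k + 2, C(k)=1.
Key eq: (k/2 + 1/2)·f(k+1) = (k + 1)·f(k) + (1).
Bound: deg f ≤ -1.
deg f ≤ -1 is impossible — no certificate.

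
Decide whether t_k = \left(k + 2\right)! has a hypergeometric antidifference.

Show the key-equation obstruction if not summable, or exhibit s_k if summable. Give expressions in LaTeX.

Compute t_(k+1)/t_k: get k + 3.
So A=k + 3 and B=1, with C=1.
f must satisfy (k + 3)·f(k+1) − (1)·f(k) = 1.
deg f ≤ -1 (via 1,0,0).
Negative degree bound (-1): no f exists, t_k not Gosper-summable.

No — key equation has no polynomial f.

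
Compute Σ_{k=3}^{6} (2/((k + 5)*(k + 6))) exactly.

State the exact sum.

Step 1: r(k) = (k + 5)/(k + 7).
Factor: A=k + 5; B=k + 7; C=1.
Key eq: (k + 5)·f(k+1) = (k + 6)·f(k) + (1).
From deg A=1, deg B=1, deg C=0: d=1.
Match coefficients ⇒ f(k) = k/5.
Get s_k = R·t_k = 2*k/(5*(k + 5)) with R(k) = B(k−1)f(k)/C(k) = k*(k + 6)/5.
Verify: 2/(k**2 + 11*k + 30) matches t_k.
Sum = s_(7) − s_(3); s_(7) = 7/30, s_(3) = 3/20 ⇒ 1/12.

Σ = 1/12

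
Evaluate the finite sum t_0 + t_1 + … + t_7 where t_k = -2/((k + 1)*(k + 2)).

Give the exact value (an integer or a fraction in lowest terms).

t_(k+1)/t_k = (k + 1)/(k + 3).
A = k + 1, B = k + 3, C = 1.
Need (k + 1)·f(k+1) − (k + 2)·f(k) = 1.
Bound: deg f ≤ 1.
A polynomial solution: f(k) = k.
So s_k = (B(k−1)f/C)·t_k = (k*(k + 2))·t_k = -2*k/(k + 1).
Δs = -2/(k**2 + 3*k + 2), as required.
Telescoping: Σ = s_(8) − s_(0) = -16/9 − (0) = -16/9.

Σ = -16/9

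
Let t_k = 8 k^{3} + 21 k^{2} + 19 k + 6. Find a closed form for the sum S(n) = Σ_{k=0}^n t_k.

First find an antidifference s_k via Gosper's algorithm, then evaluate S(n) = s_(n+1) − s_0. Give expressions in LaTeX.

S(n) = 2 n^{4} + 11 n^{3} + 22 n^{2} + 19 n + 6

Compute t_(k+1)/t_k: get (8*k**3 + 45*k**2 + 85*k + 54)/(8*k**3 + 21*k**2 + 19*k + 6).
Factor: A=1; B=1; C=k**3 + 21*k**2/8 + 19*k/8 + 3/4.
Key eq: (1)·f(k+1) = (1)·f(k) + (k**3 + 21*k**2/8 + 19*k/8 + 3/4).
Bound: deg f ≤ 4.
Solve for f: f(k) = k**2*(k + 1)*(2*k + 1)/8 (degree 4 ≤ 4).
R(k) = B(k−1)·f(k)/C(k) = k**2*(2*k + 1)/(8*k**2 + 13*k + 6); s_k = R·t_k = k**2*(2*k**2 + 3*k + 1).
Verify: 8*k**3 + 21*k**2 + 19*k + 6 matches t_k.
Telescope: S(n) = s_(n+1) − s_(0) = 2*n**4 + 11*n**3 + 22*n**2 + 19*n + 6 − (0) = 2*n**4 + 11*n**3 + 22*n**2 + 19*n + 6.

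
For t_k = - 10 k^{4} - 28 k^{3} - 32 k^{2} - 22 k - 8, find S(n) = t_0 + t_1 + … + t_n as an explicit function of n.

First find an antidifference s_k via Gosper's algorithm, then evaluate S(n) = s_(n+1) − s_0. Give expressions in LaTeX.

Step 1: r(k) = (5*k**4 + 34*k**3 + 88*k**2 + 105*k + 50)/(5*k**4 + 14*k**3 + 16*k**2 + 11*k + 4).
A = 1, B = 1, C = k**4 + 14*k**3/5 + 16*k**2/5 + 11*k/5 + 4/5.
Key eq: (1)·f(k+1) = (1)·f(k) + (k**4 + 14*k**3/5 + 16*k**2/5 + 11*k/5 + 4/5).
d = 5 from the (0,0,4) case.
Solve for f: f(k) = k*(k + 1)**2*(k**2 - k + 1)/5 (degree 5 ≤ 5).
R(k) = B(k−1)·f(k)/C(k) = k*(k + 1)*(k**2 - k + 1)/(5*k**3 + 9*k**2 + 7*k + 4); s_k = R·t_k = 2*k*(-k**4 - k**3 - k - 1).
Check: Δs_k = -10*k**4 - 28*k**3 - 32*k**2 - 22*k - 8. ✓
Evaluate: s_(n+1) = -2*n**5 - 12*n**4 - 28*n**3 - 34*n**2 - 24*n - 8; subtract s_(0) = 0 ⇒ S(n) = -2*n**5 - 12*n**4 - 28*n**3 - 34*n**2 - 24*n - 8.

S(n) = - 2 n^{5} - 12 n^{4} - 28 n^{3} - 34 n^{2} - 24 n - 8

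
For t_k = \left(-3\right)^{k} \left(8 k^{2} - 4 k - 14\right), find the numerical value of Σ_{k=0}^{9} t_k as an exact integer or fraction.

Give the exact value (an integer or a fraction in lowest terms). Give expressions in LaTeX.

The ratio is 3*(-4*k**2 - 6*k + 5)/(4*k**2 - 2*k - 7).
A = -3, B = 1, C = k**2 - k/2 - 7/4.
Need (-3)·f(k+1) − (1)·f(k) = k**2 - k/2 - 7/4.
d = 2 from the (0,0,2) case.
A polynomial solution: f(k) = -(k**2 - 2*k - 1)/4.
Get s_k = R·t_k = 2*(-3)**k*(-k**2 + 2*k + 1) with R(k) = B(k−1)f(k)/C(k) = -(k**2 - 2*k - 1)/(4*k**2 - 2*k - 7).
Verify: (-3)**k*(8*k**2 - 4*k - 14) matches t_k.
Sum = s_(10) − s_(0); s_(10) = -9329742, s_(0) = 2 ⇒ -9329744.

Σ = -9329744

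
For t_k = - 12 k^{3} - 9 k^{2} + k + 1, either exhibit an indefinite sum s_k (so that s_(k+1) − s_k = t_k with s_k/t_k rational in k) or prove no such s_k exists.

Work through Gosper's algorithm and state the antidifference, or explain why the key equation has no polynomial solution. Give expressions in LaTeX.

s_k = k \left(- 3 k^{3} + 3 k^{2} + 2 k - 1\right)

Ratio r(k) = (12*k**3 + 45*k**2 + 53*k + 19)/(12*k**3 + 9*k**2 - k - 1).
Factor: A=1; B=1; C=k**3 + 3*k**2/4 - k/12 - 1/12.
Solve (1)·f(k+1) − (1)·f(k) = k**3 + 3*k**2/4 - k/12 - 1/12.
d = 4 from the (0,0,3) case.
Solve for f: f(k) = k*(3*k**3 - 3*k**2 - 2*k + 1)/12 (degree 4 ≤ 4).
Then R = B(k−1)f/C = k*(3*k**3 - 3*k**2 - 2*k + 1)/(12*k**3 + 9*k**2 - k - 1), so s_k = R(k)·t_k = k*(-3*k**3 + 3*k**2 + 2*k - 1).
Verify: -12*k**3 - 9*k**2 + k + 1 matches t_k.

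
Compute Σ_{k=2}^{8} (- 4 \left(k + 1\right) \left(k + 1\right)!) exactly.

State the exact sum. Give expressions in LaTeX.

Compute t_(k+1)/t_k: get (k + 2)**2/(k + 1).
Factor: A=k + 2; B=1; C=k + 1.
Need (k + 2)·f(k+1) − (1)·f(k) = k + 1.
Degrees (1,0,1) ⇒ d ≤ 0.
A polynomial solution: f(k) = 1.
So s_k = (B(k−1)f/C)·t_k = (1/(k + 1))·t_k = -4*factorial(k + 1).
Δs = -4*(k + 1)*factorial(k + 1), as required.
Telescoping: Σ = s_(9) − s_(2) = -14515200 − (-24) = -14515176.

Σ = -14515176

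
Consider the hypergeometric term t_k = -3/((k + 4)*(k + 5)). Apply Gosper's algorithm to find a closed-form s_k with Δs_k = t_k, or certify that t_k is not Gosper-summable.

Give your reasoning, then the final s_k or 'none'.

s_k = -3*k/(4*k + 16)

r(k) = (k + 4)/(k + 6) after simplifying.
Gosper form: A/B · C(k+1)/C(k) with A=k + 4, B=k + 6, C=1.
Need (k + 4)·f(k+1) − (k + 5)·f(k) = 1.
Degrees (1,1,0) ⇒ d ≤ 1.
Match coefficients ⇒ f(k) = k/4.
R(k) = B(k−1)·f(k)/C(k) = k*(k + 5)/4; s_k = R·t_k = -3*k/(4*k + 16).
Δs = -3/(k**2 + 9*k + 20), as required.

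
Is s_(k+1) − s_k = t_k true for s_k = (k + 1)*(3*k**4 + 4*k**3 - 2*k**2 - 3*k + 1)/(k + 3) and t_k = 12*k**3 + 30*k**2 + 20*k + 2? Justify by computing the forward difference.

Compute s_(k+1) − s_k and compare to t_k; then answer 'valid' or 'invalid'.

s_(k+1) = (3*k**5 + 22*k**4 + 60*k**3 + 73*k**2 + 37*k + 6)/(k + 4)
s_(k+1) − s_k = 2*(6*k**5 + 48*k**4 + 125*k**3 + 139*k**2 + 62*k + 7)/(k**2 + 7*k + 12)
(s_(k+1) − s_k) − t_k = 2*(-9*k**4 - 62*k**3 - 112*k**2 - 65*k - 5)/(k**2 + 7*k + 12)

Invalid: residual 2*(-9*k**4 - 62*k**3 - 112*k**2 - 65*k - 5)/(k**2 + 7*k + 12) ≠ 0.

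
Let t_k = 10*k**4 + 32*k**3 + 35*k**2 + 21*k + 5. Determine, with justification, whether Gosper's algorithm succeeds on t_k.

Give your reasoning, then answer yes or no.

Yes. s_k = k**2*(2*k**3 + 3*k**2 - k + 1).

Step 1: r(k) = (10*k**4 + 72*k**3 + 191*k**2 + 227*k + 103)/(10*k**4 + 32*k**3 + 35*k**2 + 21*k + 5).
Take A(k)=1, B(k)=1, C(k)=k**4 + 16*k**3/5 + 7*k**2/2 + 21*k/10 + 1/2.
f must satisfy (1)·f(k+1) − (1)·f(k) = k**4 + 16*k**3/5 + 7*k**2/2 + 21*k/10 + 1/2.
deg f ≤ 5 (via 0,0,4).
Solving with deg f ≤ 5: f(k) = k**2*(2*k**3 + 3*k**2 - k + 1)/10.
Certificate R = B(k−1)f/C = k**2*(2*k**3 + 3*k**2 - k + 1)/(10*k**4 + 32*k**3 + 35*k**2 + 21*k + 5) gives s_k = k**2*(2*k**3 + 3*k**2 - k + 1).
Check: Δs_k = 10*k**4 + 32*k**3 + 35*k**2 + 21*k + 5. ✓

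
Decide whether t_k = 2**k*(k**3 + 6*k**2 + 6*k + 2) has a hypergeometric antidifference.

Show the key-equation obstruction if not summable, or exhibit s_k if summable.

Yes. s_k = 2**k*k**3.

Ratio r(k) = 2*(k**3 + 9*k**2 + 21*k + 15)/(k**3 + 6*k**2 + 6*k + 2).
Normal form (A,B,C) = (2, 1, k**3 + 6*k**2 + 6*k + 2).
Key eq: (2)·f(k+1) = (1)·f(k) + (k**3 + 6*k**2 + 6*k + 2).
Degrees (0,0,3) ⇒ d ≤ 3.
Solve for f: f(k) = k**3 (degree 3 ≤ 3).
Then R = B(k−1)f/C = k**3/(k**3 + 6*k**2 + 6*k + 2), so s_k = R(k)·t_k = 2**k*k**3.
Check: Δs_k = 2**k*(-k**3 + 2*(k + 1)**3). ✓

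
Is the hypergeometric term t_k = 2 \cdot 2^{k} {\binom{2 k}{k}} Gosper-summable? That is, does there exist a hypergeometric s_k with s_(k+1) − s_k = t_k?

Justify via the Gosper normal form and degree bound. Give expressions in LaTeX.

The ratio is 4*(2*k + 1)/(k + 1).
Take A(k)=8*k + 4, B(k)=k + 1, C(k)=1.
Set up (8*k + 4)·f(k+1) − (k)·f(k) − (1) = 0.
d = -1 from the (1,1,0) case.
deg f ≤ -1 is impossible — no certificate.

No — key equation has no polynomial f.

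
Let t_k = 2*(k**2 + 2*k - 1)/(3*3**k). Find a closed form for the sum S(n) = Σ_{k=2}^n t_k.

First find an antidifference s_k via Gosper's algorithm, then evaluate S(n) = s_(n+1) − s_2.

Compute t_(k+1)/t_k: get (k**2 + 4*k + 2)/(3*(k**2 + 2*k - 1)).
So A=1/3 and B=1, with C=k**2 + 2*k - 1.
f must satisfy (1/3)·f(k+1) − (1)·f(k) = k**2 + 2*k - 1.
Degrees (0,0,2) ⇒ d ≤ 2.
Match coefficients ⇒ f(k) = -3*(k**2 + 3*k + 1)/2.
Certificate R = B(k−1)f/C = -3*(k**2 + 3*k + 1)/(2*(k**2 + 2*k - 1)) gives s_k = (-k**2 - 3*k - 1)/3**k.
s_(k+1) − s_k = 2*(k**2 + 2*k - 1)/(3*3**k) = t_k.
Telescope: S(n) = s_(n+1) − s_(2) = 3**(-n - 1)*(-n**2 - 5*n - 5) − (-11/9) = 3**(-n - 2)*(11*3**n - 3*n**2 - 15*n - 15).

S(n) = 3**(-n - 2)*(11*3**n - 3*n**2 - 15*n - 15)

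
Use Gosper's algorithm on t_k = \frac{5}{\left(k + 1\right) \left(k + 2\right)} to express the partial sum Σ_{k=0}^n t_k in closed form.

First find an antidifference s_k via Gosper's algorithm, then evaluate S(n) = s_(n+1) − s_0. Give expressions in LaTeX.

r(k) = (k + 1)/(k + 3) after simplifying.
Gosper form: A/B · C(k+1)/C(k) with A=k + 1, B=k + 3, C=1.
Solve (k + 1)·f(k+1) − (k + 2)·f(k) = 1.
deg f ≤ 1 (via 1,1,0).
Solve for f: f(k) = k (degree 1 ≤ 1).
Then R = B(k−1)f/C = k*(k + 2), so s_k = R(k)·t_k = 5*k/(k + 1).
Δs = 5/(k**2 + 3*k + 2), as required.
s_(n+1) = 5*(n + 1)/(n + 2) and s_(0) = 0, so S(n) = 5*(n + 1)/(n + 2).

S(n) = \frac{5 \left(n + 1\right)}{n + 2}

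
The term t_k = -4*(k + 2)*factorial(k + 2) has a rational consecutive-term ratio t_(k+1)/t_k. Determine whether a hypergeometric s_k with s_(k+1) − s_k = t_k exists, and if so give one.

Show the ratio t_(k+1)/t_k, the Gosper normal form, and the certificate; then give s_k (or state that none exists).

Compute t_(k+1)/t_k: get (k + 3)**2/(k + 2).
So A=k + 3 and B=1, with C=k + 2.
Solve (k + 3)·f(k+1) − (1)·f(k) = k + 2.
From deg A=1, deg B=0, deg C=1: d=0.
A polynomial solution: f(k) = 1.
Certificate R = B(k−1)f/C = 1/(k + 2) gives s_k = -4*factorial(k + 2).
Δs = -4*(k + 2)*factorial(k + 2), as required.

s_k = -4*factorial(k + 2)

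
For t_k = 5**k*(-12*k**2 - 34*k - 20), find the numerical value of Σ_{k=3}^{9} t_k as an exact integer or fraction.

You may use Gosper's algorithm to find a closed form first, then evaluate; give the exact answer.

Σ = -3027340000

t_(k+1)/t_k = 5*(6*k**2 + 29*k + 33)/(6*k**2 + 17*k + 10).
A = 5, B = 1, C = k**2 + 17*k/6 + 5/3.
Key eq: (5)·f(k+1) = (1)·f(k) + (k**2 + 17*k/6 + 5/3).
deg f ≤ 2 (via 0,0,2).
Solving with deg f ≤ 2: f(k) = k*(3*k + 1)/12.
So s_k = (B(k−1)f/C)·t_k = (k*(3*k + 1)/(2*(k + 2)*(6*k + 5)))·t_k = 5**k*k*(-3*k - 1).
Verify: 5**k*(-12*k**2 - 34*k - 20) matches t_k.
Sum = s_(10) − s_(3); s_(10) = -3027343750, s_(3) = -3750 ⇒ -3027340000.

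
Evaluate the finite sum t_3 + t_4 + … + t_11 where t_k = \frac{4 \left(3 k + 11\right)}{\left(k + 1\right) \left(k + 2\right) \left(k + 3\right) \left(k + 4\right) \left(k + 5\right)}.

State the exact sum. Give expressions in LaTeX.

r(k) = (k + 1)*(3*k + 14)/((k + 6)*(3*k + 11)) after simplifying.
Take A(k)=k + 1, B(k)=k + 6, C(k)=k + 11/3.
Solve (k + 1)·f(k+1) − (k + 5)·f(k) = k + 11/3.
Degrees (1,1,1) ⇒ d ≤ 4.
Match coefficients ⇒ f(k) = k*(k + 3)*(k**2 + 7*k + 14)/24.
Get s_k = R·t_k = k*(k**2 + 7*k + 14)/(2*(k**3 + 7*k**2 + 14*k + 8)) with R(k) = B(k−1)f(k)/C(k) = k*(k + 3)*(k + 5)*(k**2 + 7*k + 14)/(8*(3*k + 11)).
s_(k+1) − s_k = 4*(3*k + 11)/(k**5 + 15*k**4 + 85*k**3 + 225*k**2 + 274*k + 120) = t_k.
Evaluate s at k=12 and k=3: 363/728 and 33/70; difference 99/3640.

Σ = 99/3640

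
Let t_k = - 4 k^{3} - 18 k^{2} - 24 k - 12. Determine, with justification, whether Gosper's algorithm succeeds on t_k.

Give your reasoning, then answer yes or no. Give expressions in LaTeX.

The ratio is (2*k**3 + 15*k**2 + 36*k + 29)/(2*k**3 + 9*k**2 + 12*k + 6).
So A=1 and B=1, with C=k**3 + 9*k**2/2 + 6*k + 3.
Key eq: (1)·f(k+1) = (1)·f(k) + (k**3 + 9*k**2/2 + 6*k + 3).
Bound: deg f ≤ 4.
A polynomial solution: f(k) = k*(k + 3)*(k**2 + k + 1)/4.
Get s_k = R·t_k = k*(-k**3 - 4*k**2 - 4*k - 3) with R(k) = B(k−1)f(k)/C(k) = k*(k + 3)*(k**2 + k + 1)/(2*(2*k**3 + 9*k**2 + 12*k + 6)).
s_(k+1) − s_k = -4*k**3 - 18*k**2 - 24*k - 12 = t_k.

Yes. s_k = k \left(- k^{3} - 4 k^{2} - 4 k - 3\right).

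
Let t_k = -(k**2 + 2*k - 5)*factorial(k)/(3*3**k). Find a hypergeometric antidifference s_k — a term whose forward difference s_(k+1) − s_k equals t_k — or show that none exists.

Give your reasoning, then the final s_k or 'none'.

s_k = -(k + 3)*factorial(k)/3**k

The ratio is (k + 1)*(2*k + (k + 1)**2 - 3)/(3*(k**2 + 2*k - 5)).
Factor: A=k/3 + 1/3; B=1; C=k**2 + 2*k - 5.
Key eq: (k/3 + 1/3)·f(k+1) = (1)·f(k) + (k**2 + 2*k - 5).
Degrees (1,0,2) ⇒ d ≤ 1.
Solving with deg f ≤ 1: f(k) = 3*(k + 3).
Then R = B(k−1)f/C = 3*(k + 3)/(k**2 + 2*k - 5), so s_k = R(k)·t_k = -(k + 3)*factorial(k)/3**k.
s_(k+1) − s_k = -(k**2 + 2*k - 5)*factorial(k)/(3*3**k) = t_k.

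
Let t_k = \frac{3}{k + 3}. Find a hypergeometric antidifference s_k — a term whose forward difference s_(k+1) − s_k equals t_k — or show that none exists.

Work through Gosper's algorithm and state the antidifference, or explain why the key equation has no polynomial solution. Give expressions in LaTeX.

none (Gosper's algorithm certifies no s_k)

t_(k+1)/t_k = (k + 3)/(k + 4).
Factor: A=k + 3; B=k + 4; C=1.
f must satisfy (k + 3)·f(k+1) − (k + 3)·f(k) = 1.
Bound: deg f ≤ 0.
Generic f = c0 gives residual -1; -1 = 0 cannot hold, so t_k is not Gosper-summable.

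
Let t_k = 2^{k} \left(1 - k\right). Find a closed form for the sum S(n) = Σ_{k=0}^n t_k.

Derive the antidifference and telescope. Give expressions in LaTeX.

S(n) = - 2^{n + 1} n + 2^{n + 2} - 3

Compute t_(k+1)/t_k: get 2*k/(k - 1).
Gosper form: A/B · C(k+1)/C(k) with A=2, B=1, C=k - 1.
Need (2)·f(k+1) − (1)·f(k) = k - 1.
deg f ≤ 1 (via 0,0,1).
Match coefficients ⇒ f(k) = k - 3.
Certificate R = B(k−1)f/C = (k - 3)/(k - 1) gives s_k = 2**k*(3 - k).
Check: Δs_k = 2**k*(1 - k). ✓
s_(n+1) = 2**(n + 1)*(2 - n) and s_(0) = 3, so S(n) = -2**(n + 1)*n + 2**(n + 2) - 3.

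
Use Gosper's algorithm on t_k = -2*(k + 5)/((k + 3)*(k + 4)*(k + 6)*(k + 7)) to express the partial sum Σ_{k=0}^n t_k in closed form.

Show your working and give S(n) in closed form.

S(n) = (-n**2 - 11*n - 10)/(18*(n**2 + 11*n + 28))

t_(k+1)/t_k = (k + 3)*(k + 6)**2/((k + 5)**2*(k + 8)).
Normal form (A,B,C) = (k + 3, k + 8, k**2 + 10*k + 25).
Set up (k + 3)·f(k+1) − (k + 7)·f(k) − (k**2 + 10*k + 25) = 0.
d = 4 from the (1,1,2) case.
Match coefficients ⇒ f(k) = k*(k + 4)*(k + 5)*(k + 9)/36.
Certificate R = B(k−1)f/C = k*(k + 4)*(k + 7)*(k + 9)/(36*(k + 5)) gives s_k = k*(-k - 9)/(18*(k**2 + 9*k + 18)).
Δs = 2*(-k - 5)/(k**4 + 20*k**3 + 145*k**2 + 450*k + 504), as required.
Telescope: S(n) = s_(n+1) − s_(0) = (-n**2 - 11*n - 10)/(18*(n**2 + 11*n + 28)) − (0) = (-n**2 - 11*n - 10)/(18*(n**2 + 11*n + 28)).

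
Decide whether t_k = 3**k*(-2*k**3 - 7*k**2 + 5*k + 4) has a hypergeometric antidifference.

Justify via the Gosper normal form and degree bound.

Yes. s_k = 3**k*(-k**3 + k**2 + 4*k - 4).

The ratio is 3*k*(2*k**2 + 13*k + 15)/(2*k**3 + 7*k**2 - 5*k - 4).
Gosper form: A/B · C(k+1)/C(k) with A=3, B=1, C=k**3 + 7*k**2/2 - 5*k/2 - 2.
Need (3)·f(k+1) − (1)·f(k) = k**3 + 7*k**2/2 - 5*k/2 - 2.
deg f ≤ 3 (via 0,0,3).
Solving with deg f ≤ 3: f(k) = (k - 2)*(k - 1)*(k + 2)/2.
Get s_k = R·t_k = 3**k*(-k**3 + k**2 + 4*k - 4) with R(k) = B(k−1)f(k)/C(k) = (k - 2)*(k + 2)/((k + 4)*(2*k + 1)).
Check: Δs_k = 3**k*(-2*k**3 - 7*k**2 + 5*k + 4). ✓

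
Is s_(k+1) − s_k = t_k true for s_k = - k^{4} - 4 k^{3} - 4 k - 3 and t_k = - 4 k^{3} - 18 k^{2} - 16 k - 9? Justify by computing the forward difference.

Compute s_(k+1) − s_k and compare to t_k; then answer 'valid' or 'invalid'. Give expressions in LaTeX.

s_(k+1) = -4*k - (k + 1)**4 - 4*(k + 1)**3 - 7
s_(k+1) − s_k = -4*k**3 - 18*k**2 - 16*k - 9
(s_(k+1) − s_k) − t_k = 0

Valid — Δs_k = t_k.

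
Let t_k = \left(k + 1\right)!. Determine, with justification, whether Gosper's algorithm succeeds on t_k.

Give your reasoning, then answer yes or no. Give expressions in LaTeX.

Compute t_(k+1)/t_k: get k + 2.
Factor: A=k + 2; B=1; C=1.
Need (k + 2)·f(k+1) − (1)·f(k) = 1.
d = -1 from the (1,0,0) case.
Negative degree bound (-1): no f exists, t_k not Gosper-summable.

No. Not Gosper-summable.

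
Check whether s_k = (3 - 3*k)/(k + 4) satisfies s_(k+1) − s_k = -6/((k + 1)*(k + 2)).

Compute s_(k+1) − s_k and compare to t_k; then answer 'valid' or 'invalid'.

Invalid: residual 9*(-k**2 + k + 10)/(k**4 + 12*k**3 + 49*k**2 + 78*k + 40) ≠ 0.

s_(k+1) = -3*k/(k + 5)
s_(k+1) − s_k = -15/(k**2 + 9*k + 20)
(s_(k+1) − s_k) − t_k = 9*(-k**2 + k + 10)/(k**4 + 12*k**3 + 49*k**2 + 78*k + 40)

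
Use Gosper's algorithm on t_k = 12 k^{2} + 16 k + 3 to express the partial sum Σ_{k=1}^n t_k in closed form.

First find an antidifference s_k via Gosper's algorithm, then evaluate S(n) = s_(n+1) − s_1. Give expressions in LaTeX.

S(n) = n \left(4 n^{2} + 14 n + 13\right)

Ratio r(k) = (12*k**2 + 40*k + 31)/(12*k**2 + 16*k + 3).
Factor: A=1; B=1; C=k**2 + 4*k/3 + 1/4.
Need (1)·f(k+1) − (1)·f(k) = k**2 + 4*k/3 + 1/4.
d = 3 from the (0,0,2) case.
Solving with deg f ≤ 3: f(k) = k*(4*k**2 + 2*k - 3)/12.
R(k) = B(k−1)·f(k)/C(k) = k*(4*k**2 + 2*k - 3)/(12*k**2 + 16*k + 3); s_k = R·t_k = k*(4*k**2 + 2*k - 3).
Verify: 12*k**2 + 16*k + 3 matches t_k.
Telescope: S(n) = s_(n+1) − s_(1) = 4*n**3 + 14*n**2 + 13*n + 3 − (3) = n*(4*n**2 + 14*n + 13).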